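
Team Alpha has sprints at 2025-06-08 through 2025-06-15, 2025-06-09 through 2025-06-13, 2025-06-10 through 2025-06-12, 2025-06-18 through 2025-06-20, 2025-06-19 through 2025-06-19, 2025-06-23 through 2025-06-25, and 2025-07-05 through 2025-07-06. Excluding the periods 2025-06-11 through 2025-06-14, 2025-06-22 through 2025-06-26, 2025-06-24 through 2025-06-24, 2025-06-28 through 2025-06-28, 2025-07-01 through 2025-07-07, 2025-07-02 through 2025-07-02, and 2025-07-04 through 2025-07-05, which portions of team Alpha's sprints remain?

2025-06-08 through 2025-06-10, 2025-06-15 through 2025-06-15, 2025-06-18 through 2025-06-20

A, merged: 2025-06-08 through 2025-06-15, 2025-06-18 through 2025-06-20, 2025-06-23 through 2025-06-25, 2025-07-05 through 2025-07-06.
B, merged: 2025-06-11 through 2025-06-14, 2025-06-22 through 2025-06-26, 2025-06-28 through 2025-06-28, 2025-07-01 through 2025-07-07.
2025-06-08 through 2025-06-15 \ B = 2025-06-08 through 2025-06-10, 2025-06-15 through 2025-06-15.
2025-06-18 through 2025-06-20: nothing removed.
2025-06-23 through 2025-06-25: entirely removed.
2025-07-05 through 2025-07-06: entirely removed.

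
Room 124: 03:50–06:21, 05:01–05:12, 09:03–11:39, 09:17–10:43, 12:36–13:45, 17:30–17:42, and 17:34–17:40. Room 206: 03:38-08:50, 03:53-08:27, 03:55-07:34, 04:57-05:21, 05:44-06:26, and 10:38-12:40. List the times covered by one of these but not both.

A, merged: 03:50-06:21, 09:03-11:39, 12:36-13:45, 17:30-17:42.
B, merged: 03:38-08:50, 10:38-12:40.
Only in the first: 09:03-10:38, 12:40-13:45, 17:30-17:42.
Only in the second: 03:38-03:50, 06:21-08:50, 11:39-12:36.
Together these are the periods covered by exactly one.

03:38-03:50, 06:21-08:50, 09:03-10:38, 11:39-12:36, 12:40-13:45, 17:30-17:42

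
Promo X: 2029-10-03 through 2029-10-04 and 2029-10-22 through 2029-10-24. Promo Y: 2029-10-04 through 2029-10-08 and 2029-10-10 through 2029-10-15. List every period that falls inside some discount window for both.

2029-10-03 through 2029-10-04 overlaps B on 2029-10-04 through 2029-10-04.
2029-10-22 through 2029-10-24 falls entirely outside B.

2029-10-04 through 2029-10-04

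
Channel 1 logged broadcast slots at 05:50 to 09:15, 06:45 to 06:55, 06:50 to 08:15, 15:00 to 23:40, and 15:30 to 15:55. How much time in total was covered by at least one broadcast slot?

12 h 5 min

Merged: 05:50–09:15, 15:00–23:40.
Lengths: 3 h 25 min + 8 h 40 min = 12 h 5 min.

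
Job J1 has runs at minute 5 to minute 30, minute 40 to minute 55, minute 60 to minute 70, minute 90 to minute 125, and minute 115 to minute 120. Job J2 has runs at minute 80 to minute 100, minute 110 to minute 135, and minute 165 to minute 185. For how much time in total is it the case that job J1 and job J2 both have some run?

25 minutes

Merge the first list: minute 5 to minute 30, minute 40 to minute 55, minute 60 to minute 70, minute 90 to minute 125.
A ∩ B = minute 90 to minute 100, minute 110 to minute 125.
Total: 10 minutes + 15 minutes = 25 minutes.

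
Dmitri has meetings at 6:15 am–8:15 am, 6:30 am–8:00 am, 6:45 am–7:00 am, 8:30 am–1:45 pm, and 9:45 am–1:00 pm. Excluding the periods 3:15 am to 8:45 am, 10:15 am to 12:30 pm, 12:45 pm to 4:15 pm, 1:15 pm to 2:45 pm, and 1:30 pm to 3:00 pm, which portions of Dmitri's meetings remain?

First set merges to 6:15 am-8:15 am, 8:30 am-1:45 pm.
Second set merges to 3:15 am-8:45 am, 10:15 am-12:30 pm, 12:45 pm-4:15 pm.
6:15 am-8:15 am lies entirely inside B → drops out.
8:30 am-1:45 pm with B removed leaves 8:45 am-10:15 am, 12:30 pm-12:45 pm.

8:45 am-10:15 am, 12:30 pm-12:45 pm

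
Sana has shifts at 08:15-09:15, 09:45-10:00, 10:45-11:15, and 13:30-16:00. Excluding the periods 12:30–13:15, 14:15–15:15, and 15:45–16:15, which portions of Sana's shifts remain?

08:15–09:15, 09:45–10:00, 10:45–11:15, 13:30–14:15, 15:15–15:45

08:15–09:15: nothing removed.
09:45–10:00: nothing removed.
10:45–11:15: nothing removed.
13:30–16:00 \ B = 13:30–14:15, 15:15–15:45.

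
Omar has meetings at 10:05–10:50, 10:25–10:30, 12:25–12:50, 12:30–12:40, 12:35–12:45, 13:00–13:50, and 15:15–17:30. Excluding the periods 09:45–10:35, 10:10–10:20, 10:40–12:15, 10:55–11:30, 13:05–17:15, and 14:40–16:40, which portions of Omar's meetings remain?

10:35–10:40, 12:25–12:50, 13:00–13:05, 17:15–17:30

First set merges to 10:05–10:50, 12:25–12:50, 13:00–13:50, 15:15–17:30.
Second set merges to 09:45–10:35, 10:40–12:15, 13:05–17:15.
10:05–10:50 \ B = 10:35–10:40.
12:25–12:50: nothing removed.
13:00–13:50 \ B = 13:00–13:05.
15:15–17:30 \ B = 17:15–17:30.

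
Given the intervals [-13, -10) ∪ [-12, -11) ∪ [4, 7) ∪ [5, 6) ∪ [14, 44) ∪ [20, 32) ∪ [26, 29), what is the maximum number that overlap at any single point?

Walk the sorted start/end points keeping a running depth.
The depth first hits 3 at 26.

3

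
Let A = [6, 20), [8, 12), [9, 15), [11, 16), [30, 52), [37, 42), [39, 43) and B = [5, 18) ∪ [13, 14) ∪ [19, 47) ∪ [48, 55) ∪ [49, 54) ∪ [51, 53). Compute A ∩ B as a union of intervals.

[6, 18) ∪ [19, 20) ∪ [30, 47) ∪ [48, 52)

A, merged: [6, 20), [30, 52).
B, merged: [5, 18), [19, 47), [48, 55).
[6, 20) meets the second set on [6, 18), [19, 20).
[30, 52) meets the second set on [30, 47), [48, 52).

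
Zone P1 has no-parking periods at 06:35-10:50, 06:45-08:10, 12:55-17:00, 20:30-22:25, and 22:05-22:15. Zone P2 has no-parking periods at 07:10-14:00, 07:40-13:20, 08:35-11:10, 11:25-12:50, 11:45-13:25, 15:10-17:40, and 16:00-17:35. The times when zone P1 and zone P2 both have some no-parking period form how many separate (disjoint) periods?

Merge the first list: 06:35–10:50, 12:55–17:00, 20:30–22:25.
Merge the second list: 07:10–14:00, 15:10–17:40.
A ∩ B = 07:10–10:50, 12:55–14:00, 15:10–17:00.
That is 3 disjoint pieces.

3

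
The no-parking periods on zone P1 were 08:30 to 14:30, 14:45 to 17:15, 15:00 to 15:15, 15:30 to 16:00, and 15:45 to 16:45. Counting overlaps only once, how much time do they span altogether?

Merged: 08:30–14:30, 14:45–17:15.
Lengths: 6 h + 2 h 30 min = 8 h 30 min.

8 h 30 min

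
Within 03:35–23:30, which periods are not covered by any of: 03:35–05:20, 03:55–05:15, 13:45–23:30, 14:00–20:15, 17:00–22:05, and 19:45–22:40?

05:20-13:45

Covered (merged): 03:35-05:20, 13:45-23:30.
Complement within 03:35-23:30: 05:20-13:45.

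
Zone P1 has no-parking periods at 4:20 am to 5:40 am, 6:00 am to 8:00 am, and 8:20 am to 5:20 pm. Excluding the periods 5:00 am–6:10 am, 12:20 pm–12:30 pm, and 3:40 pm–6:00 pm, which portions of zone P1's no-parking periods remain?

4:20 am-5:00 am, 6:10 am-8:00 am, 8:20 am-12:20 pm, 12:30 pm-3:40 pm

4:20 am-5:40 am with B removed leaves 4:20 am-5:00 am.
6:00 am-8:00 am with B removed leaves 6:10 am-8:00 am.
8:20 am-5:20 pm with B removed leaves 8:20 am-12:20 pm, 12:30 pm-3:40 pm.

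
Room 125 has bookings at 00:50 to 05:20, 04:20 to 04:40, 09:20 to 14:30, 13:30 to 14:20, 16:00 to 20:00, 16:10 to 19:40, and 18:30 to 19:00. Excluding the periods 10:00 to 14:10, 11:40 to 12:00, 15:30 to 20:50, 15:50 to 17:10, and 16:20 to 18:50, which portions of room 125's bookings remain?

A, merged: 00:50-05:20, 09:20-14:30, 16:00-20:00.
B, merged: 10:00-14:10, 15:30-20:50.
00:50-05:20: nothing removed.
09:20-14:30 \ B = 09:20-10:00, 14:10-14:30.
16:00-20:00: entirely removed.

00:50-05:20, 09:20-10:00, 14:10-14:30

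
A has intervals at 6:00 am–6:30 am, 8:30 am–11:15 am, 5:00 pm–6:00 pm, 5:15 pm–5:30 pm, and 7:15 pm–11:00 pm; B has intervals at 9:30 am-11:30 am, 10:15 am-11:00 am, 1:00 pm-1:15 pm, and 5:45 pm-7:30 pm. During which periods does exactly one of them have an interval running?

6:00 am–6:30 am, 8:30 am–9:30 am, 11:15 am–11:30 am, 1:00 pm–1:15 pm, 5:00 pm–5:45 pm, 6:00 pm–7:15 pm, 7:30 pm–11:00 pm

Merge the first list: 6:00 am–6:30 am, 8:30 am–11:15 am, 5:00 pm–6:00 pm, 7:15 pm–11:00 pm.
Merge the second list: 9:30 am–11:30 am, 1:00 pm–1:15 pm, 5:45 pm–7:30 pm.
A but not B: 6:00 am–6:30 am, 8:30 am–9:30 am, 5:00 pm–5:45 pm, 7:30 pm–11:00 pm.
B but not A: 11:15 am–11:30 am, 1:00 pm–1:15 pm, 6:00 pm–7:15 pm.
Combining gives A △ B.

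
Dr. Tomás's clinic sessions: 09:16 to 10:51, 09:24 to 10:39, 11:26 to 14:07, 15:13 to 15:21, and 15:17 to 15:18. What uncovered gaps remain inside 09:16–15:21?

10:51–11:26, 14:07–15:13

Covered (merged): 09:16–10:51, 11:26–14:07, 15:13–15:21.
Uncovered inside 09:16–15:21: 10:51–11:26, 14:07–15:13.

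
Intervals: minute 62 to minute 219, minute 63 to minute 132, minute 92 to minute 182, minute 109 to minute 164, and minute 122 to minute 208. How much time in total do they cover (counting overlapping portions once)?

157 minutes

Merged: minute 62 to minute 219.
Length: 157 minutes.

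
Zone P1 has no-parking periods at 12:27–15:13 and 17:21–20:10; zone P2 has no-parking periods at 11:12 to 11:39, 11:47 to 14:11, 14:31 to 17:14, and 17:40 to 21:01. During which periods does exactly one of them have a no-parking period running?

11:12–11:39, 11:47–12:27, 14:11–14:31, 15:13–17:14, 17:21–17:40, 20:10–21:01

Only in the first: 14:11–14:31, 17:21–17:40.
Only in the second: 11:12–11:39, 11:47–12:27, 15:13–17:14, 20:10–21:01.
Together these are the periods covered by exactly one.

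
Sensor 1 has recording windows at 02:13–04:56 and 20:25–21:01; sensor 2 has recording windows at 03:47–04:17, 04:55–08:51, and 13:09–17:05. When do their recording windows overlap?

02:13–04:56 overlaps B on 03:47–04:17, 04:55–04:56.
20:25–21:01 falls entirely outside B.

03:47–04:17, 04:55–04:56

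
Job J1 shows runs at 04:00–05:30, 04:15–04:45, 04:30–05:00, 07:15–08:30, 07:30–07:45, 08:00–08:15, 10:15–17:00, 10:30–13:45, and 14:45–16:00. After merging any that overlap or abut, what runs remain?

04:15-04:45 overlaps/touches 04:00-05:30 → extend to 04:00-05:30.
04:30-05:00 overlaps/touches 04:00-05:30 → extend to 04:00-05:30.
07:15-08:30 is disjoint → start new block.
07:30-07:45 overlaps/touches 07:15-08:30 → extend to 07:15-08:30.
08:00-08:15 overlaps/touches 07:15-08:30 → extend to 07:15-08:30.
10:15-17:00 is disjoint → start new block.
10:30-13:45 overlaps/touches 10:15-17:00 → extend to 10:15-17:00.
14:45-16:00 overlaps/touches 10:15-17:00 → extend to 10:15-17:00.

04:00-05:30, 07:15-08:30, 10:15-17:00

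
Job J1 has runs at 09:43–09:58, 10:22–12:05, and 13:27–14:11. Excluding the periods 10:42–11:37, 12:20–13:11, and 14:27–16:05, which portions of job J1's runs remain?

09:43-09:58, 10:22-10:42, 11:37-12:05, 13:27-14:11

09:43-09:58 is untouched.
10:22-12:05 with B removed leaves 10:22-10:42, 11:37-12:05.
13:27-14:11 is untouched.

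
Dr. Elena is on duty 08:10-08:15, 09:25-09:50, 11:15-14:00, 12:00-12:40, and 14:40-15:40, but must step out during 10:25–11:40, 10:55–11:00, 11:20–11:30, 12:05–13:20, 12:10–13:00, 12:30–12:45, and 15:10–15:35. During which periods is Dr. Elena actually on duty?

A, merged: 08:10–08:15, 09:25–09:50, 11:15–14:00, 14:40–15:40.
B, merged: 10:25–11:40, 12:05–13:20, 15:10–15:35.
08:10–08:15: nothing removed.
09:25–09:50: nothing removed.
11:15–14:00 \ B = 11:40–12:05, 13:20–14:00.
14:40–15:40 \ B = 14:40–15:10, 15:35–15:40.

08:10–08:15, 09:25–09:50, 11:40–12:05, 13:20–14:00, 14:40–15:10, 15:35–15:40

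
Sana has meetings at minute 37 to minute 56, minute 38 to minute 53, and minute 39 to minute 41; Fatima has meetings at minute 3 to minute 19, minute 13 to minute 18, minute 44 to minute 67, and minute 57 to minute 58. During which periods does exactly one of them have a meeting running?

A, merged: minute 37 to minute 56.
B, merged: minute 3 to minute 19, minute 44 to minute 67.
A \ B = minute 37 to minute 44.
B \ A = minute 3 to minute 19, minute 56 to minute 67.
Union of the two gives the symmetric difference.

minute 3 to minute 19, minute 37 to minute 44, minute 56 to minute 67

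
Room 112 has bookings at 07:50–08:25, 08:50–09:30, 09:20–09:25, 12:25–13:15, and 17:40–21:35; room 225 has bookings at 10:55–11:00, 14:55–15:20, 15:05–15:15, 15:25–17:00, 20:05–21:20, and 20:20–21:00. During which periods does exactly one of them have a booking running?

First set merges to 07:50–08:25, 08:50–09:30, 12:25–13:15, 17:40–21:35.
Second set merges to 10:55–11:00, 14:55–15:20, 15:25–17:00, 20:05–21:20.
A \ B = 07:50–08:25, 08:50–09:30, 12:25–13:15, 17:40–20:05, 21:20–21:35.
B \ A = 10:55–11:00, 14:55–15:20, 15:25–17:00.
Union of the two gives the symmetric difference.

07:50–08:25, 08:50–09:30, 10:55–11:00, 12:25–13:15, 14:55–15:20, 15:25–17:00, 17:40–20:05, 21:20–21:35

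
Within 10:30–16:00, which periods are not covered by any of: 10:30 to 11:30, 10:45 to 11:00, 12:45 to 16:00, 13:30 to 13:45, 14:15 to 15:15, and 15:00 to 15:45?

Covered (merged): 10:30–11:30, 12:45–16:00.
Uncovered inside 10:30–16:00: 11:30–12:45.

11:30–12:45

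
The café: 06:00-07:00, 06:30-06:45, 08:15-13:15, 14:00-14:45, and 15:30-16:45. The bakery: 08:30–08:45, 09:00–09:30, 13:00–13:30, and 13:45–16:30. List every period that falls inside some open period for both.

08:30–08:45, 09:00–09:30, 13:00–13:15, 14:00–14:45, 15:30–16:30

First set merges to 06:00–07:00, 08:15–13:15, 14:00–14:45, 15:30–16:45.
06:00–07:00 meets no B interval.
08:15–13:15 ∩ B → 08:30–08:45, 09:00–09:30, 13:00–13:15.
14:00–14:45 ∩ B → 14:00–14:45.
15:30–16:45 ∩ B → 15:30–16:30.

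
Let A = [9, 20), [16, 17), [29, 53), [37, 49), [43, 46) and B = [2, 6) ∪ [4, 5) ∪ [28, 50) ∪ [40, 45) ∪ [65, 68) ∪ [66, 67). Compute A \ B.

A, merged: [9, 20), [29, 53).
B, merged: [2, 6), [28, 50), [65, 68).
[9, 20): nothing removed.
[29, 53) \ B = [50, 53).

[9, 20) ∪ [50, 53)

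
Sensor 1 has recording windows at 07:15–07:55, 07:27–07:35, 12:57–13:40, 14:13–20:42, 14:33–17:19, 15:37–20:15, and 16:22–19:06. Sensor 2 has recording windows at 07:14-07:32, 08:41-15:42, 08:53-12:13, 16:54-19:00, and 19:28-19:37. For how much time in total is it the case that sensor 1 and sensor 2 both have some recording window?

4 h 44 min

First set merges to 07:15-07:55, 12:57-13:40, 14:13-20:42.
Second set merges to 07:14-07:32, 08:41-15:42, 16:54-19:00, 19:28-19:37.
A ∩ B = 07:15-07:32, 12:57-13:40, 14:13-15:42, 16:54-19:00, 19:28-19:37.
Total: 17 min + 43 min + 1 h 29 min + 2 h 6 min + 9 min = 4 h 44 min.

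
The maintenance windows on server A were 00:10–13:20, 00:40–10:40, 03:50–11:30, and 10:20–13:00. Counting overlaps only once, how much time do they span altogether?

Merged: 00:10-13:20.
Length: 13 h 10 min.

13 h 10 min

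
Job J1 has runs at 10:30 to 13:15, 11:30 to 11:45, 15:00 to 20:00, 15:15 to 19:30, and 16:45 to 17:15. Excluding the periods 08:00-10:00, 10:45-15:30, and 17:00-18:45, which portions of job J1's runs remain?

A, merged: 10:30–13:15, 15:00–20:00.
10:30–13:15 minus B → 10:30–10:45.
15:00–20:00 minus B → 15:30–17:00, 18:45–20:00.

10:30–10:45, 15:30–17:00, 18:45–20:00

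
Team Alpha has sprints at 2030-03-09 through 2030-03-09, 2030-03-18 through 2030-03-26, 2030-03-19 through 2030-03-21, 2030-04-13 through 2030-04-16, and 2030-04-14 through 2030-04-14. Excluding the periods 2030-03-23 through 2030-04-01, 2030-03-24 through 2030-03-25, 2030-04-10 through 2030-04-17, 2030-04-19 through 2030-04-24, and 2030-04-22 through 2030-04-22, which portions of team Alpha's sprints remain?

Merge the first list: 2030-03-09 through 2030-03-09, 2030-03-18 through 2030-03-26, 2030-04-13 through 2030-04-16.
Merge the second list: 2030-03-23 through 2030-04-01, 2030-04-10 through 2030-04-17, 2030-04-19 through 2030-04-24.
2030-03-09 through 2030-03-09: nothing removed.
2030-03-18 through 2030-03-26 \ B = 2030-03-18 through 2030-03-22.
2030-04-13 through 2030-04-16: entirely removed.

2030-03-09 through 2030-03-09, 2030-03-18 through 2030-03-22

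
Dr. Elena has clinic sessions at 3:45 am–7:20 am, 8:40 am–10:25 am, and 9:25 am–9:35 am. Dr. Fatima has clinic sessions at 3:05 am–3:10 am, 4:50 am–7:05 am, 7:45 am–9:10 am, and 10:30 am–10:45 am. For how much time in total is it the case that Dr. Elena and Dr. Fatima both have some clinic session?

2 h 45 min

A, merged: 3:45 am–7:20 am, 8:40 am–10:25 am.
A ∩ B = 4:50 am–7:05 am, 8:40 am–9:10 am.
Total: 2 h 15 min + 30 min = 2 h 45 min.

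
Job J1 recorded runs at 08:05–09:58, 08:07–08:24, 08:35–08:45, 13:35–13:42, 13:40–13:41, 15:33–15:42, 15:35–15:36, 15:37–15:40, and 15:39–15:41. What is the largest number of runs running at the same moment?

3

Sweep endpoints in order; track running count of active intervals.
Peak of 3 reached at 15:39.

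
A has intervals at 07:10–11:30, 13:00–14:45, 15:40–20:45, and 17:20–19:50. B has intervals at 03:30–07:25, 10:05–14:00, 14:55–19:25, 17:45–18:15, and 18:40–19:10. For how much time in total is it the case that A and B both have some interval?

A, merged: 07:10–11:30, 13:00–14:45, 15:40–20:45.
B, merged: 03:30–07:25, 10:05–14:00, 14:55–19:25.
A ∩ B = 07:10–07:25, 10:05–11:30, 13:00–14:00, 15:40–19:25.
Total: 15 min + 1 h 25 min + 1 h + 3 h 45 min = 6 h 25 min.

6 h 25 min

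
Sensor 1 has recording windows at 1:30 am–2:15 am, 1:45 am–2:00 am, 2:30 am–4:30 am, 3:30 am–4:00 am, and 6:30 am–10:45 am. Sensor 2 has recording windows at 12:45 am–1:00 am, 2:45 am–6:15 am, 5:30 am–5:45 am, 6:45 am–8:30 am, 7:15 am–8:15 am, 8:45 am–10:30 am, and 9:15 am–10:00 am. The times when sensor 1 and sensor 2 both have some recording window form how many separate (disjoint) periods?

3

First set merges to 1:30 am-2:15 am, 2:30 am-4:30 am, 6:30 am-10:45 am.
Second set merges to 12:45 am-1:00 am, 2:45 am-6:15 am, 6:45 am-8:30 am, 8:45 am-10:30 am.
A ∩ B = 2:45 am-4:30 am, 6:45 am-8:30 am, 8:45 am-10:30 am.
That is 3 disjoint pieces.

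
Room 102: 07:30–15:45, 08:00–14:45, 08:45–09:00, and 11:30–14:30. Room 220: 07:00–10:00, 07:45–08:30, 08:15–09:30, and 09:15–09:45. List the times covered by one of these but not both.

07:00-07:30, 10:00-15:45

A, merged: 07:30-15:45.
B, merged: 07:00-10:00.
A \ B = 10:00-15:45.
B \ A = 07:00-07:30.
Union of the two gives the symmetric difference.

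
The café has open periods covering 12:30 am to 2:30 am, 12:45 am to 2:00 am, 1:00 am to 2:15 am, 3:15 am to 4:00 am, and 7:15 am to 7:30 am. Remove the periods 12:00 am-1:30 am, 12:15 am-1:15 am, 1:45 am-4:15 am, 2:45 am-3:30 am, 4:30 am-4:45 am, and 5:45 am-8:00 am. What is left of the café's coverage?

1:30 am-1:45 am

A, merged: 12:30 am-2:30 am, 3:15 am-4:00 am, 7:15 am-7:30 am.
B, merged: 12:00 am-1:30 am, 1:45 am-4:15 am, 4:30 am-4:45 am, 5:45 am-8:00 am.
12:30 am-2:30 am with B removed leaves 1:30 am-1:45 am.
3:15 am-4:00 am lies entirely inside B → drops out.
7:15 am-7:30 am lies entirely inside B → drops out.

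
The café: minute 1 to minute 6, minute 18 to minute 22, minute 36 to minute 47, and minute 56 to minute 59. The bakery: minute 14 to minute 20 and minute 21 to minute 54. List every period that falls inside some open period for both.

minute 1 to minute 6: no overlap with the second set.
minute 18 to minute 22 meets the second set on minute 18 to minute 20, minute 21 to minute 22.
minute 36 to minute 47 meets the second set on minute 36 to minute 47.
minute 56 to minute 59: no overlap with the second set.

minute 18 to minute 20, minute 21 to minute 22, minute 36 to minute 47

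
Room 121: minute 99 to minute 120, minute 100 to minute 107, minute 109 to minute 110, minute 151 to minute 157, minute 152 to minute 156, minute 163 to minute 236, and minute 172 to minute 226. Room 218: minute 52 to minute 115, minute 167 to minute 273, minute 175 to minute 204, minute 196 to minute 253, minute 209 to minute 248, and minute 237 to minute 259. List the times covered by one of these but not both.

Merge the first list: minute 99 to minute 120, minute 151 to minute 157, minute 163 to minute 236.
Merge the second list: minute 52 to minute 115, minute 167 to minute 273.
A \ B = minute 115 to minute 120, minute 151 to minute 157, minute 163 to minute 167.
B \ A = minute 52 to minute 99, minute 236 to minute 273.
Union of the two gives the symmetric difference.

minute 52 to minute 99, minute 115 to minute 120, minute 151 to minute 157, minute 163 to minute 167, minute 236 to minute 273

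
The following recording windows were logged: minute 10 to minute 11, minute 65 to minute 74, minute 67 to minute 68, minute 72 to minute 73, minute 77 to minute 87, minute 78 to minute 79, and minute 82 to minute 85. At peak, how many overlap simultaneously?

At minute 67, 2 of the intervals are simultaneously active.
No point has more.

2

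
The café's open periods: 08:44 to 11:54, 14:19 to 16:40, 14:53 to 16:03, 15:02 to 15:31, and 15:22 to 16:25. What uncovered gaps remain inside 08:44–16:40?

11:54–14:19

The merged coverage is 08:44–11:54, 14:19–16:40.
Complement within 08:44–16:40: 11:54–14:19.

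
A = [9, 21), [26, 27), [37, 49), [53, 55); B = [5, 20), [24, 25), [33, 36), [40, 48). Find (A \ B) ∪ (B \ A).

[5, 9) ∪ [20, 21) ∪ [24, 25) ∪ [26, 27) ∪ [33, 36) ∪ [37, 40) ∪ [48, 49) ∪ [53, 55)

Only in the first: [20, 21), [26, 27), [37, 40), [48, 49), [53, 55).
Only in the second: [5, 9), [24, 25), [33, 36).
Together these are the periods covered by exactly one.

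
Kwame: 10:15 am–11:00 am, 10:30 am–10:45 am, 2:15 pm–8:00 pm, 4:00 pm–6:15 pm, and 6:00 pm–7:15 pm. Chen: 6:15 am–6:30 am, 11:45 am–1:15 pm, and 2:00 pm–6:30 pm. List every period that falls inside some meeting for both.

2:15 pm–6:30 pm

First set merges to 10:15 am–11:00 am, 2:15 pm–8:00 pm.
10:15 am–11:00 am: no overlap with the second set.
2:15 pm–8:00 pm meets the second set on 2:15 pm–6:30 pm.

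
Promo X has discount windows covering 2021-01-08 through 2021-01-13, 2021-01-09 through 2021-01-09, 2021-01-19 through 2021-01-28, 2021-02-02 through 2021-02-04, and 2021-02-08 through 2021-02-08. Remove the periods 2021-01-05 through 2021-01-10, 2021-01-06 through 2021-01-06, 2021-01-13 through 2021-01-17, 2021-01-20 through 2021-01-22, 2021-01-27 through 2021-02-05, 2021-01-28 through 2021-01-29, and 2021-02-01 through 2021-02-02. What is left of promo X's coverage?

2021-01-11 through 2021-01-12, 2021-01-19 through 2021-01-19, 2021-01-23 through 2021-01-26, 2021-02-08 through 2021-02-08

First set merges to 2021-01-08 through 2021-01-13, 2021-01-19 through 2021-01-28, 2021-02-02 through 2021-02-04, 2021-02-08 through 2021-02-08.
Second set merges to 2021-01-05 through 2021-01-10, 2021-01-13 through 2021-01-17, 2021-01-20 through 2021-01-22, 2021-01-27 through 2021-02-05.
2021-01-08 through 2021-01-13 \ B = 2021-01-11 through 2021-01-12.
2021-01-19 through 2021-01-28 \ B = 2021-01-19 through 2021-01-19, 2021-01-23 through 2021-01-26.
2021-02-02 through 2021-02-04: entirely removed.
2021-02-08 through 2021-02-08: nothing removed.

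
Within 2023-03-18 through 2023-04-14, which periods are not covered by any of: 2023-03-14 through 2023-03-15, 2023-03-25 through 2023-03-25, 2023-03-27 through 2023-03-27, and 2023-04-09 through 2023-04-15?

Covered (merged): 2023-03-14 through 2023-03-15, 2023-03-25 through 2023-03-25, 2023-03-27 through 2023-03-27, 2023-04-09 through 2023-04-15.
Uncovered inside 2023-03-18 through 2023-04-14: 2023-03-18 through 2023-03-24, 2023-03-26 through 2023-03-26, 2023-03-28 through 2023-04-08.

2023-03-18 through 2023-03-24, 2023-03-26 through 2023-03-26, 2023-03-28 through 2023-04-08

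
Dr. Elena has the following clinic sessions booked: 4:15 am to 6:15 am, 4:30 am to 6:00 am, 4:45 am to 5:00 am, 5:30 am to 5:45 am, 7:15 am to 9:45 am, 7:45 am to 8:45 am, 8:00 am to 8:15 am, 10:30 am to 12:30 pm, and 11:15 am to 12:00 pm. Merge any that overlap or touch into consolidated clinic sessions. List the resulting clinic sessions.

4:15 am–6:15 am, 7:15 am–9:45 am, 10:30 am–12:30 pm

4:30 am–6:00 am overlaps/touches 4:15 am–6:15 am → extend to 4:15 am–6:15 am.
4:45 am–5:00 am overlaps/touches 4:15 am–6:15 am → extend to 4:15 am–6:15 am.
5:30 am–5:45 am overlaps/touches 4:15 am–6:15 am → extend to 4:15 am–6:15 am.
7:15 am–9:45 am is disjoint → start new block.
7:45 am–8:45 am overlaps/touches 7:15 am–9:45 am → extend to 7:15 am–9:45 am.
8:00 am–8:15 am overlaps/touches 7:15 am–9:45 am → extend to 7:15 am–9:45 am.
10:30 am–12:30 pm is disjoint → start new block.
11:15 am–12:00 pm overlaps/touches 10:30 am–12:30 pm → extend to 10:30 am–12:30 pm.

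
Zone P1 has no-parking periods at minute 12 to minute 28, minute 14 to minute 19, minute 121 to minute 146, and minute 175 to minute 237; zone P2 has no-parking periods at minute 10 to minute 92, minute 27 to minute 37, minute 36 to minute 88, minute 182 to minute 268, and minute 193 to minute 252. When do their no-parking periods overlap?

minute 12 to minute 28, minute 182 to minute 237

First set merges to minute 12 to minute 28, minute 121 to minute 146, minute 175 to minute 237.
Second set merges to minute 10 to minute 92, minute 182 to minute 268.
minute 12 to minute 28 meets the second set on minute 12 to minute 28.
minute 121 to minute 146: no overlap with the second set.
minute 175 to minute 237 meets the second set on minute 182 to minute 237.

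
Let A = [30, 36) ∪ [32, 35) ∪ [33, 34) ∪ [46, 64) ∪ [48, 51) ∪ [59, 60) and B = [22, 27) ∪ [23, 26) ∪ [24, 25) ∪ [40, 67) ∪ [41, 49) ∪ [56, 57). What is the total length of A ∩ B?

Merge the first list: [30, 36), [46, 64).
Merge the second list: [22, 27), [40, 67).
A ∩ B = [46, 64).
Total: 18.

18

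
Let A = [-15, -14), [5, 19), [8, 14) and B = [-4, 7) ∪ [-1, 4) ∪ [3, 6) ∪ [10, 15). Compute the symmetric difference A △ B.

[-15, -14) ∪ [-4, 5) ∪ [7, 10) ∪ [15, 19)

Merge the first list: [-15, -14), [5, 19).
Merge the second list: [-4, 7), [10, 15).
A but not B: [-15, -14), [7, 10), [15, 19).
B but not A: [-4, 5).
Combining gives A △ B.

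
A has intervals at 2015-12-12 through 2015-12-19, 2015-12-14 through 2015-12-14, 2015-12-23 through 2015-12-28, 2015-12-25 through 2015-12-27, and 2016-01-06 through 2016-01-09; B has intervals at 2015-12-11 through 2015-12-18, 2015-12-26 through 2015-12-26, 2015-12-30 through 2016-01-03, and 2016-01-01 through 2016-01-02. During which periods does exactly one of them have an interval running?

First set merges to 2015-12-12 through 2015-12-19, 2015-12-23 through 2015-12-28, 2016-01-06 through 2016-01-09.
Second set merges to 2015-12-11 through 2015-12-18, 2015-12-26 through 2015-12-26, 2015-12-30 through 2016-01-03.
A but not B: 2015-12-19 through 2015-12-19, 2015-12-23 through 2015-12-25, 2015-12-27 through 2015-12-28, 2016-01-06 through 2016-01-09.
B but not A: 2015-12-11 through 2015-12-11, 2015-12-30 through 2016-01-03.
Combining gives A △ B.

2015-12-11 through 2015-12-11, 2015-12-19 through 2015-12-19, 2015-12-23 through 2015-12-25, 2015-12-27 through 2015-12-28, 2015-12-30 through 2016-01-03, 2016-01-06 through 2016-01-09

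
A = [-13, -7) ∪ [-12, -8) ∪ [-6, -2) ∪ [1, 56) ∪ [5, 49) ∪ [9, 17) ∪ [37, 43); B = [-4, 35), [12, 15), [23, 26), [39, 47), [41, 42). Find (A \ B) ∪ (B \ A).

[-13, -7) ∪ [-6, -4) ∪ [-2, 1) ∪ [35, 39) ∪ [47, 56)

A, merged: [-13, -7), [-6, -2), [1, 56).
B, merged: [-4, 35), [39, 47).
A \ B = [-13, -7), [-6, -4), [35, 39), [47, 56).
B \ A = [-2, 1).
Union of the two gives the symmetric difference.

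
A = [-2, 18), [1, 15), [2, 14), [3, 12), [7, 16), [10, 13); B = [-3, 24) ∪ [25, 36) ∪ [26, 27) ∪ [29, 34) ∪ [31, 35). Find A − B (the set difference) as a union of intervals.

A, merged: [-2, 18).
B, merged: [-3, 24), [25, 36).
[-2, 18) lies entirely inside B → drops out.

none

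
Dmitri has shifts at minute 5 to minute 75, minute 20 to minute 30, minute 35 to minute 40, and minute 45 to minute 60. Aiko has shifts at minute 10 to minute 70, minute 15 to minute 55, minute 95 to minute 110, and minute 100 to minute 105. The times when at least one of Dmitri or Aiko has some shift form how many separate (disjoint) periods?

First set merges to minute 5 to minute 75.
Second set merges to minute 10 to minute 70, minute 95 to minute 110.
A ∪ B = minute 5 to minute 75, minute 95 to minute 110.
That is 2 disjoint pieces.

2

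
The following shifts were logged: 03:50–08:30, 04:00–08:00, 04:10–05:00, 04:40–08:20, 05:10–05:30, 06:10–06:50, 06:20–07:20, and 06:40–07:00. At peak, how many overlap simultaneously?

At 06:40, 6 of the intervals are simultaneously active.
No point has more.

6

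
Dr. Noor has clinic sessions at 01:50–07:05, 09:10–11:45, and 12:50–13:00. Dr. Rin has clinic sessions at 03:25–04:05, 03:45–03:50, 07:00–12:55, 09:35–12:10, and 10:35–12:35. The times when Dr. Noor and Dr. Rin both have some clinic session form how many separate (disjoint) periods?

Merge the second list: 03:25–04:05, 07:00–12:55.
A ∩ B = 03:25–04:05, 07:00–07:05, 09:10–11:45, 12:50–12:55.
That is 4 disjoint pieces.

4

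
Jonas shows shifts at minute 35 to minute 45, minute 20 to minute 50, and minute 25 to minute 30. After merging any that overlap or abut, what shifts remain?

Sort by start: minute 20 to minute 50, minute 25 to minute 30, minute 35 to minute 45.
minute 25 to minute 30 overlaps/touches minute 20 to minute 50 → extend to minute 20 to minute 50.
minute 35 to minute 45 overlaps/touches minute 20 to minute 50 → extend to minute 20 to minute 50.

minute 20 to minute 50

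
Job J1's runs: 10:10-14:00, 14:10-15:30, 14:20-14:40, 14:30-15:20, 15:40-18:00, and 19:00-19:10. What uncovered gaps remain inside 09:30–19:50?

09:30-10:10, 14:00-14:10, 15:30-15:40, 18:00-19:00, 19:10-19:50

Covered (merged): 10:10-14:00, 14:10-15:30, 15:40-18:00, 19:00-19:10.
Uncovered inside 09:30-19:50: 09:30-10:10, 14:00-14:10, 15:30-15:40, 18:00-19:00, 19:10-19:50.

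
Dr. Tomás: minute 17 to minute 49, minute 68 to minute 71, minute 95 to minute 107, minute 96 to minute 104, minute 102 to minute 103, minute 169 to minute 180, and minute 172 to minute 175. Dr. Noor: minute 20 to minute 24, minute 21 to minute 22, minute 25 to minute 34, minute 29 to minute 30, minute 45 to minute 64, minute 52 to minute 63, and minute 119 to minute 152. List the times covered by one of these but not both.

minute 17 to minute 20, minute 24 to minute 25, minute 34 to minute 45, minute 49 to minute 64, minute 68 to minute 71, minute 95 to minute 107, minute 119 to minute 152, minute 169 to minute 180

Merge the first list: minute 17 to minute 49, minute 68 to minute 71, minute 95 to minute 107, minute 169 to minute 180.
Merge the second list: minute 20 to minute 24, minute 25 to minute 34, minute 45 to minute 64, minute 119 to minute 152.
A \ B = minute 17 to minute 20, minute 24 to minute 25, minute 34 to minute 45, minute 68 to minute 71, minute 95 to minute 107, minute 169 to minute 180.
B \ A = minute 49 to minute 64, minute 119 to minute 152.
Union of the two gives the symmetric difference.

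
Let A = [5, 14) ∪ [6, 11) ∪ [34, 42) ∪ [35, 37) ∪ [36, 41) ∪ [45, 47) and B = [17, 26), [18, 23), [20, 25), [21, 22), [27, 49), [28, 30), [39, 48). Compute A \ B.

[5, 14)

A, merged: [5, 14), [34, 42), [45, 47).
B, merged: [17, 26), [27, 49).
[5, 14): no B overlap → unchanged.
[34, 42): fully covered by B → removed.
[45, 47): fully covered by B → removed.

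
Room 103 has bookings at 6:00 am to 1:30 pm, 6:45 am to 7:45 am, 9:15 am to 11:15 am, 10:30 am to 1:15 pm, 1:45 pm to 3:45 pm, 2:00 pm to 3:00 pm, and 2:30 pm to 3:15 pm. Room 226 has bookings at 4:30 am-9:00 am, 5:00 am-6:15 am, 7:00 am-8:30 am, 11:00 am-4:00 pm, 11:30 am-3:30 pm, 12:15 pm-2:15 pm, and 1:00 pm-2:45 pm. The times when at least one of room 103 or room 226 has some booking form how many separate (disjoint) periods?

A, merged: 6:00 am-1:30 pm, 1:45 pm-3:45 pm.
B, merged: 4:30 am-9:00 am, 11:00 am-4:00 pm.
A ∪ B = 4:30 am-4:00 pm.
That is 1 disjoint piece.

1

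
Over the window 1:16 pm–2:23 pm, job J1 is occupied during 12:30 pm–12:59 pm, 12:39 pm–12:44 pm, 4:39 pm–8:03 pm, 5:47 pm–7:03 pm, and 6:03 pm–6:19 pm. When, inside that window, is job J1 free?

1:16 pm–2:23 pm

After merging, the occupied span is 12:30 pm–12:59 pm, 4:39 pm–8:03 pm.
Uncovered inside 1:16 pm–2:23 pm: 1:16 pm–2:23 pm.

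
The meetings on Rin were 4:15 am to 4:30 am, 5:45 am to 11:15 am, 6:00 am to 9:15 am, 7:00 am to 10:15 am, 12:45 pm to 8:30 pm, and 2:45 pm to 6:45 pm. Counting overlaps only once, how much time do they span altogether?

13 h 30 min

Merged: 4:15 am–4:30 am, 5:45 am–11:15 am, 12:45 pm–8:30 pm.
Lengths: 15 min + 5 h 30 min + 7 h 45 min = 13 h 30 min.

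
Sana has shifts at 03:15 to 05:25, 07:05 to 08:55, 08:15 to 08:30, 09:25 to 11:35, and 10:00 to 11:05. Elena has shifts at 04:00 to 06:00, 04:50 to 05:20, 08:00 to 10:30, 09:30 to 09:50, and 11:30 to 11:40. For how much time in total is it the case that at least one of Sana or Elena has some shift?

A, merged: 03:15-05:25, 07:05-08:55, 09:25-11:35.
B, merged: 04:00-06:00, 08:00-10:30, 11:30-11:40.
A ∪ B = 03:15-06:00, 07:05-11:40.
Total: 2 h 45 min + 4 h 35 min = 7 h 20 min.

7 h 20 min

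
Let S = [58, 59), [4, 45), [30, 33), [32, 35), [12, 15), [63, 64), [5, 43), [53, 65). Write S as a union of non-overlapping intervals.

Sort by start: [4, 45), [5, 43), [12, 15), [30, 33), [32, 35), [53, 65), [58, 59), [63, 64).
[5, 43) overlaps/touches [4, 45) → extend to [4, 45).
[12, 15) overlaps/touches [4, 45) → extend to [4, 45).
[30, 33) overlaps/touches [4, 45) → extend to [4, 45).
[32, 35) overlaps/touches [4, 45) → extend to [4, 45).
[53, 65) is disjoint → start new block.
[58, 59) overlaps/touches [53, 65) → extend to [53, 65).
[63, 64) overlaps/touches [53, 65) → extend to [53, 65).

[4, 45) ∪ [53, 65)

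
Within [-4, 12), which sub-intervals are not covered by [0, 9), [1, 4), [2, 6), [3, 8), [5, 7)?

[-4, 0) ∪ [9, 12)

Covered (merged): [0, 9).
Gaps within [-4, 12): [-4, 0), [9, 12).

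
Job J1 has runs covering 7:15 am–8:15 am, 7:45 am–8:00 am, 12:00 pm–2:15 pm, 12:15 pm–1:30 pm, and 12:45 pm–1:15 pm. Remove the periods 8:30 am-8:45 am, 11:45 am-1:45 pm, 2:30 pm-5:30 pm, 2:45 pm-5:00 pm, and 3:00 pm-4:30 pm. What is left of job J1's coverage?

Merge the first list: 7:15 am-8:15 am, 12:00 pm-2:15 pm.
Merge the second list: 8:30 am-8:45 am, 11:45 am-1:45 pm, 2:30 pm-5:30 pm.
7:15 am-8:15 am: no B overlap → unchanged.
12:00 pm-2:15 pm minus B → 1:45 pm-2:15 pm.

7:15 am-8:15 am, 1:45 pm-2:15 pm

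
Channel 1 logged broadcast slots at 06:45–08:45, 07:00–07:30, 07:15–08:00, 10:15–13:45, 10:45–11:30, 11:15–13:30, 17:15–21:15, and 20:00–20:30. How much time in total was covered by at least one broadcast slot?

Merged: 06:45–08:45, 10:15–13:45, 17:15–21:15.
Lengths: 2 h + 3 h 30 min + 4 h = 9 h 30 min.

9 h 30 min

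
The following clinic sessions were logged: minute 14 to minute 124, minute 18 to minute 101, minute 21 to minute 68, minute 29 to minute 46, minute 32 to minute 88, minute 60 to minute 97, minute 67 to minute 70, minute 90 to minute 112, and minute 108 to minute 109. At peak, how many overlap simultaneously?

At minute 67, 6 of the intervals are simultaneously active.
No point has more.

6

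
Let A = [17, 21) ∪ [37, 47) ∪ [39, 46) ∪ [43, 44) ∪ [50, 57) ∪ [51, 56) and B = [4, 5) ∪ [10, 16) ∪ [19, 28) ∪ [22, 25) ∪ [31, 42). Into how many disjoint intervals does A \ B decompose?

Merge the first list: [17, 21), [37, 47), [50, 57).
Merge the second list: [4, 5), [10, 16), [19, 28), [31, 42).
A \ B = [17, 19), [42, 47), [50, 57).
That is 3 disjoint pieces.

3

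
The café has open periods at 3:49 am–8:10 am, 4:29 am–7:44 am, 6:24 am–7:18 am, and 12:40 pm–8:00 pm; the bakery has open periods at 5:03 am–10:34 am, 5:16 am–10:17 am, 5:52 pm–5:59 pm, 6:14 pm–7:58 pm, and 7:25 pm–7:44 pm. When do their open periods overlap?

A, merged: 3:49 am–8:10 am, 12:40 pm–8:00 pm.
B, merged: 5:03 am–10:34 am, 5:52 pm–5:59 pm, 6:14 pm–7:58 pm.
3:49 am–8:10 am overlaps B on 5:03 am–8:10 am.
12:40 pm–8:00 pm overlaps B on 5:52 pm–5:59 pm, 6:14 pm–7:58 pm.

5:03 am–8:10 am, 5:52 pm–5:59 pm, 6:14 pm–7:58 pm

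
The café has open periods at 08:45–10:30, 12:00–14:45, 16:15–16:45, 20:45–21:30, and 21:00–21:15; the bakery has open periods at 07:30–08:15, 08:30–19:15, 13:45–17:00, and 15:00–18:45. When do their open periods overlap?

08:45–10:30, 12:00–14:45, 16:15–16:45

First set merges to 08:45–10:30, 12:00–14:45, 16:15–16:45, 20:45–21:30.
Second set merges to 07:30–08:15, 08:30–19:15.
08:45–10:30 meets the second set on 08:45–10:30.
12:00–14:45 meets the second set on 12:00–14:45.
16:15–16:45 meets the second set on 16:15–16:45.
20:45–21:30: no overlap with the second set.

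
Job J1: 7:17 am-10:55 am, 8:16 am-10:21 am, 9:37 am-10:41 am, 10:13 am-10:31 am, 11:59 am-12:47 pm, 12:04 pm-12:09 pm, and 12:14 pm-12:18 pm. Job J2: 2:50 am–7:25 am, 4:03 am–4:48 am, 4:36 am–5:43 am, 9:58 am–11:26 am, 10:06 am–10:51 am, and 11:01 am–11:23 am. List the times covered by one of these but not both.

First set merges to 7:17 am–10:55 am, 11:59 am–12:47 pm.
Second set merges to 2:50 am–7:25 am, 9:58 am–11:26 am.
Only in the first: 7:25 am–9:58 am, 11:59 am–12:47 pm.
Only in the second: 2:50 am–7:17 am, 10:55 am–11:26 am.
Together these are the periods covered by exactly one.

2:50 am–7:17 am, 7:25 am–9:58 am, 10:55 am–11:26 am, 11:59 am–12:47 pm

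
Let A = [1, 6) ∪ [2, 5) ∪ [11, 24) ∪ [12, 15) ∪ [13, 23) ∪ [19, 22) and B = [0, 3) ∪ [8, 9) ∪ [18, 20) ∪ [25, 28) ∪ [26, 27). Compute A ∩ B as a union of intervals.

First set merges to [1, 6), [11, 24).
Second set merges to [0, 3), [8, 9), [18, 20), [25, 28).
[1, 6) overlaps B on [1, 3).
[11, 24) overlaps B on [18, 20).

[1, 3) ∪ [18, 20)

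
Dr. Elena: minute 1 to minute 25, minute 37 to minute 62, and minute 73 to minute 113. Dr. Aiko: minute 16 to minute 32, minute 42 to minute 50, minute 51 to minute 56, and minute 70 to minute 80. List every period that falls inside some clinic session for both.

minute 16 to minute 25, minute 42 to minute 50, minute 51 to minute 56, minute 73 to minute 80

minute 1 to minute 25 ∩ B → minute 16 to minute 25.
minute 37 to minute 62 ∩ B → minute 42 to minute 50, minute 51 to minute 56.
minute 73 to minute 113 ∩ B → minute 73 to minute 80.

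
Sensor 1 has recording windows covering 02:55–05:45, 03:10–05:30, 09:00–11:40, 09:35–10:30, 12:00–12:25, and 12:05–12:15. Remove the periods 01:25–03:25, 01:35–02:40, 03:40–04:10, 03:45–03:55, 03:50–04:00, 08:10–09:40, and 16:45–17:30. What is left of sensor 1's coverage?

Merge the first list: 02:55-05:45, 09:00-11:40, 12:00-12:25.
Merge the second list: 01:25-03:25, 03:40-04:10, 08:10-09:40, 16:45-17:30.
02:55-05:45 with B removed leaves 03:25-03:40, 04:10-05:45.
09:00-11:40 with B removed leaves 09:40-11:40.
12:00-12:25 is untouched.

03:25-03:40, 04:10-05:45, 09:40-11:40, 12:00-12:25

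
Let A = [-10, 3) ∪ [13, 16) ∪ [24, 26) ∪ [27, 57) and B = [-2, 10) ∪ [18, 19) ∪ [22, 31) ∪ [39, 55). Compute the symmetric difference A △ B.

Only in the first: [-10, -2), [13, 16), [31, 39), [55, 57).
Only in the second: [3, 10), [18, 19), [22, 24), [26, 27).
Together these are the periods covered by exactly one.

[-10, -2) ∪ [3, 10) ∪ [13, 16) ∪ [18, 19) ∪ [22, 24) ∪ [26, 27) ∪ [31, 39) ∪ [55, 57)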